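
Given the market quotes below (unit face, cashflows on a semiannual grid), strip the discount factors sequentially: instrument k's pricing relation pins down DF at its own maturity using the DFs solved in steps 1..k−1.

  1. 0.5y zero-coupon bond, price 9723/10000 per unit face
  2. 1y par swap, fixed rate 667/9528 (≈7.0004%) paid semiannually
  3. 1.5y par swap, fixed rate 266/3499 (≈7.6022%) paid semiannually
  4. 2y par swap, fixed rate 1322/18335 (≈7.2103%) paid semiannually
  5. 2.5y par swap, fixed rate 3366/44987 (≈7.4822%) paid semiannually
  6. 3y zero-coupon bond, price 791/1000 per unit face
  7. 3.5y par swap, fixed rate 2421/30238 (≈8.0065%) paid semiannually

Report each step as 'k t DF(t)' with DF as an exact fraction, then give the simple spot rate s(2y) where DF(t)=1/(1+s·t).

step 1 [0.5y] zero: DF = P = 9723/10000 ≈ 0.972300
step 2 [1y] swap r/2=667/19056: DF=(1 − 667/19056·(0.972300))/(1+667/19056) = 9333/10000 ≈ 0.933300
step 3 [1.5y] swap r/2=133/3499: DF=(1 − 133/3499·(0.972300+0.933300))/(1+133/3499) = 1117/1250 ≈ 0.893600
step 4 [2y] swap r/2=661/18335: DF=(1 − 661/18335·(0.972300+0.933300+0.893600))/(1+661/18335) = 4339/5000 ≈ 0.867800
step 5 [2.5y] swap r/2=1683/44987: DF=(1 − 1683/44987·(0.972300+0.933300+0.893600+0.867800))/(1+1683/44987) = 8317/10000 ≈ 0.831700
step 6 [3y] zero: DF = P = 791/1000 ≈ 0.791000
step 7 [3.5y] swap r/2=2421/60476: DF=(1 − 2421/60476·(0.972300+0.933300+0.893600+0.867800+0.831700+0.791000))/(1+2421/60476) = 7579/10000 ≈ 0.757900

1 1/2 9723/10000
2 1 9333/10000
3 3/2 1117/1250
4 2 4339/5000
5 5/2 8317/10000
6 3 791/1000
7 7/2 7579/10000
s(2y) = (1/(4339/5000) − 1)/(2) = 661/8678 ≈ 7.6170%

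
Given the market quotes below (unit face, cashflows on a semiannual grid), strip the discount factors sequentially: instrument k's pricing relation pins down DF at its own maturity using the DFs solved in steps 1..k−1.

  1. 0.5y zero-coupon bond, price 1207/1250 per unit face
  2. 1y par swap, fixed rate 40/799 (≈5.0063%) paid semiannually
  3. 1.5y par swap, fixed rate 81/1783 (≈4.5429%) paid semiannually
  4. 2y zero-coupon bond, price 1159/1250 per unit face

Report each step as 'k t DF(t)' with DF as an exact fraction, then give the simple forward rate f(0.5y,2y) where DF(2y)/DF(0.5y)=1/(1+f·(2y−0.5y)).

1 1/2 1207/1250
2 1 119/125
3 3/2 1169/1250
4 2 1159/1250
f(0.5y,2y) = ((1207/1250)/(1159/1250) − 1)/(3/2) = 32/1159 ≈ 2.7610%

step 1 [0.5y] zero: DF = P = 1207/1250 ≈ 0.965600
step 2 [1y] swap r/2=20/799: DF=(1 − 20/799·(0.965600))/(1+20/799) = 119/125 ≈ 0.952000
step 3 [1.5y] swap r/2=81/3566: DF=(1 − 81/3566·(0.965600+0.952000))/(1+81/3566) = 1169/1250 ≈ 0.935200
step 4 [2y] zero: DF = P = 1159/1250 ≈ 0.927200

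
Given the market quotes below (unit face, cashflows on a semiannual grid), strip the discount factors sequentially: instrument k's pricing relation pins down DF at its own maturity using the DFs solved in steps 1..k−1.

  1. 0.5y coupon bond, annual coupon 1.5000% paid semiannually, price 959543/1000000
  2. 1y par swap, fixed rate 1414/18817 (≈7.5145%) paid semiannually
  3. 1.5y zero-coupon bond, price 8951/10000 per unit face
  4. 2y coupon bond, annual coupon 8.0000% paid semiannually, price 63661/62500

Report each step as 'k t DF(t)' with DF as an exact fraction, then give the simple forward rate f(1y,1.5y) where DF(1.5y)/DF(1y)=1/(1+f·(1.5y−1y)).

1 1/2 2381/2500
2 1 9293/10000
3 3/2 8951/10000
4 2 4363/5000
f(1y,1.5y) = ((9293/10000)/(8951/10000) − 1)/(1/2) = 684/8951 ≈ 7.6416%

step 1 [0.5y] bond c/2=3/400: DF=(959543/1000000 − 3/400·(0))/(1+3/400) = 2381/2500 ≈ 0.952400
step 2 [1y] swap r/2=707/18817: DF=(1 − 707/18817·(0.952400))/(1+707/18817) = 9293/10000 ≈ 0.929300
step 3 [1.5y] zero: DF = P = 8951/10000 ≈ 0.895100
step 4 [2y] bond c/2=1/25: DF=(63661/62500 − 1/25·(0.952400+0.929300+0.895100))/(1+1/25) = 4363/5000 ≈ 0.872600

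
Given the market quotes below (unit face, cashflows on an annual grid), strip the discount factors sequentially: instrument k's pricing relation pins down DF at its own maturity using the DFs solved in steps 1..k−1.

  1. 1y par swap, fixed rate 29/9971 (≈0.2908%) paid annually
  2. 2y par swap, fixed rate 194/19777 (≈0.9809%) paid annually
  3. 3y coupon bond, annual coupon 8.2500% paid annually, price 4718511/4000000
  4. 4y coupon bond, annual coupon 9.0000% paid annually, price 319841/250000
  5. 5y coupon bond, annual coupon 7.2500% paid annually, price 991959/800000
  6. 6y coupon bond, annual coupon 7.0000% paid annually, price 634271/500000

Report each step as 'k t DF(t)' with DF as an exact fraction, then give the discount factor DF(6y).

1 1 9971/10000
2 2 4903/5000
3 3 939/1000
4 4 9329/10000
5 5 8959/10000
6 6 8751/10000
DF(6y) = 8751/10000 ≈ 0.875100

step 1 [1y] swap r/1=29/9971: DF=(1 − 29/9971·(0))/(1+29/9971) = 9971/10000 ≈ 0.997100
step 2 [2y] swap r/1=194/19777: DF=(1 − 194/19777·(0.997100))/(1+194/19777) = 4903/5000 ≈ 0.980600
step 3 [3y] bond c/1=33/400: DF=(4718511/4000000 − 33/400·(0.997100+0.980600))/(1+33/400) = 939/1000 ≈ 0.939000
step 4 [4y] bond c/1=9/100: DF=(319841/250000 − 9/100·(0.997100+0.980600+0.939000))/(1+9/100) = 9329/10000 ≈ 0.932900
step 5 [5y] bond c/1=29/400: DF=(991959/800000 − 29/400·(0.997100+0.980600+0.939000+0.932900))/(1+29/400) = 8959/10000 ≈ 0.895900
step 6 [6y] bond c/1=7/100: DF=(634271/500000 − 7/100·(0.997100+0.980600+0.939000+0.932900+0.895900))/(1+7/100) = 8751/10000 ≈ 0.875100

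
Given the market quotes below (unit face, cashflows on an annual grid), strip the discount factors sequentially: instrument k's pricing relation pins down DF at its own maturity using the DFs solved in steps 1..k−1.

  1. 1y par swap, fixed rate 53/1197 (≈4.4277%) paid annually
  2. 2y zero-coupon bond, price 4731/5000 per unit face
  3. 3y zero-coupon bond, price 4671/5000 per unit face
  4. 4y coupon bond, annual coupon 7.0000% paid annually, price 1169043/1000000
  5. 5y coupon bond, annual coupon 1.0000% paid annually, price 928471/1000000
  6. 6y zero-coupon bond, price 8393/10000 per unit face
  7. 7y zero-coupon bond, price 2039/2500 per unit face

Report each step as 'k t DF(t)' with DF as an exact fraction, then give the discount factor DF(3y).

1 1 1197/1250
2 2 4731/5000
3 3 4671/5000
4 4 9069/10000
5 5 4411/5000
6 6 8393/10000
7 7 2039/2500
DF(3y) = 4671/5000 ≈ 0.934200

step 1 [1y] swap r/1=53/1197: DF=(1 − 53/1197·(0))/(1+53/1197) = 1197/1250 ≈ 0.957600
step 2 [2y] zero: DF = P = 4731/5000 ≈ 0.946200
step 3 [3y] zero: DF = P = 4671/5000 ≈ 0.934200
step 4 [4y] bond c/1=7/100: DF=(1169043/1000000 − 7/100·(0.957600+0.946200+0.934200))/(1+7/100) = 9069/10000 ≈ 0.906900
step 5 [5y] bond c/1=1/100: DF=(928471/1000000 − 1/100·(0.957600+0.946200+0.934200+0.906900))/(1+1/100) = 4411/5000 ≈ 0.882200
step 6 [6y] zero: DF = P = 8393/10000 ≈ 0.839300
step 7 [7y] zero: DF = P = 2039/2500 ≈ 0.815600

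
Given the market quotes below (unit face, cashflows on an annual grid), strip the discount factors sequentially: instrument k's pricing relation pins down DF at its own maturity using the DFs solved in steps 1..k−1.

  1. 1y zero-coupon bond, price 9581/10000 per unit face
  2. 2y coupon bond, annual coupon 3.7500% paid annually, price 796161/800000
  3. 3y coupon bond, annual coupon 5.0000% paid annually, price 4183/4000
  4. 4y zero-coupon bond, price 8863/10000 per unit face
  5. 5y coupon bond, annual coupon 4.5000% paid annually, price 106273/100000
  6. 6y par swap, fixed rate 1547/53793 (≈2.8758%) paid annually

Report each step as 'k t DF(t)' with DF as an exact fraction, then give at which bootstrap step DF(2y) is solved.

step 1 [1y] zero: DF = P = 9581/10000 ≈ 0.958100
step 2 [2y] bond c/1=3/80: DF=(796161/800000 − 3/80·(0.958100))/(1+3/80) = 4623/5000 ≈ 0.924600
step 3 [3y] bond c/1=1/20: DF=(4183/4000 − 1/20·(0.958100+0.924600))/(1+1/20) = 9063/10000 ≈ 0.906300
step 4 [4y] zero: DF = P = 8863/10000 ≈ 0.886300
step 5 [5y] bond c/1=9/200: DF=(106273/100000 − 9/200·(0.958100+0.924600+0.906300+0.886300))/(1+9/200) = 8587/10000 ≈ 0.858700
step 6 [6y] swap r/1=1547/53793: DF=(1 − 1547/53793·(0.958100+0.924600+0.906300+0.886300+0.858700))/(1+1547/53793) = 8453/10000 ≈ 0.845300

1 1 9581/10000
2 2 4623/5000
3 3 9063/10000
4 4 8863/10000
5 5 8587/10000
6 6 8453/10000
DF(2y) is solved at step 2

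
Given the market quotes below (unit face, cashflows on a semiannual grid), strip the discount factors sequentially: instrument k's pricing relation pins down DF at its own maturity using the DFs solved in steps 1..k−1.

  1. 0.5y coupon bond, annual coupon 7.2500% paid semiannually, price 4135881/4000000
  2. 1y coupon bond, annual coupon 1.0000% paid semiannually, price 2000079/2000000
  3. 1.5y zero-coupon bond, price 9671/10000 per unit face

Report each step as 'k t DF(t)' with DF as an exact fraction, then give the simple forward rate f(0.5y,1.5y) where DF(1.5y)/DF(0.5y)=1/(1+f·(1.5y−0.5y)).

step 1 [0.5y] bond c/2=29/800: DF=(4135881/4000000 − 29/800·(0))/(1+29/800) = 4989/5000 ≈ 0.997800
step 2 [1y] bond c/2=1/200: DF=(2000079/2000000 − 1/200·(0.997800))/(1+1/200) = 9901/10000 ≈ 0.990100
step 3 [1.5y] zero: DF = P = 9671/10000 ≈ 0.967100

1 1/2 4989/5000
2 1 9901/10000
3 3/2 9671/10000
f(0.5y,1.5y) = ((4989/5000)/(9671/10000) − 1)/(1) = 307/9671 ≈ 3.1744%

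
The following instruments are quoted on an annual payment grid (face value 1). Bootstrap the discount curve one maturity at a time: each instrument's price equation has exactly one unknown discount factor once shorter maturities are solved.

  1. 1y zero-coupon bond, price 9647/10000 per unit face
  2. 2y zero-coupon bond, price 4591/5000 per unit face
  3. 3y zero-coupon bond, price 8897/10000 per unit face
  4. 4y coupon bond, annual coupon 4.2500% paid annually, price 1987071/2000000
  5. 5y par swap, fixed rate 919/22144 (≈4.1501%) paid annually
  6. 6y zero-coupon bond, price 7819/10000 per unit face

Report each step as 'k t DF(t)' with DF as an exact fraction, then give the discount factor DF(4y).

step 1 [1y] zero: DF = P = 9647/10000 ≈ 0.964700
step 2 [2y] zero: DF = P = 4591/5000 ≈ 0.918200
step 3 [3y] zero: DF = P = 8897/10000 ≈ 0.889700
step 4 [4y] bond c/1=17/400: DF=(1987071/2000000 − 17/400·(0.964700+0.918200+0.889700))/(1+17/400) = 21/25 ≈ 0.840000
step 5 [5y] swap r/1=919/22144: DF=(1 − 919/22144·(0.964700+0.918200+0.889700+0.840000))/(1+919/22144) = 4081/5000 ≈ 0.816200
step 6 [6y] zero: DF = P = 7819/10000 ≈ 0.781900

1 1 9647/10000
2 2 4591/5000
3 3 8897/10000
4 4 21/25
5 5 4081/5000
6 6 7819/10000
DF(4y) = 21/25 ≈ 0.840000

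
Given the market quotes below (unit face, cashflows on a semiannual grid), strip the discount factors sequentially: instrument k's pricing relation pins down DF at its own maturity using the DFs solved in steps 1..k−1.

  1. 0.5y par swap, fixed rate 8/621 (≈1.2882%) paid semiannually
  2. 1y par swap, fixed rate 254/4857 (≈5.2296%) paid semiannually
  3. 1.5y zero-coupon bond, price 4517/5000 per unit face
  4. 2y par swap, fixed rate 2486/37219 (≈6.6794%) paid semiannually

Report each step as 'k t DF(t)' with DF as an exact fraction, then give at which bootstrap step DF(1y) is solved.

step 1 [0.5y] swap r/2=4/621: DF=(1 − 4/621·(0))/(1+4/621) = 621/625 ≈ 0.993600
step 2 [1y] swap r/2=127/4857: DF=(1 − 127/4857·(0.993600))/(1+127/4857) = 2373/2500 ≈ 0.949200
step 3 [1.5y] zero: DF = P = 4517/5000 ≈ 0.903400
step 4 [2y] swap r/2=1243/37219: DF=(1 − 1243/37219·(0.993600+0.949200+0.903400))/(1+1243/37219) = 8757/10000 ≈ 0.875700

1 1/2 621/625
2 1 2373/2500
3 3/2 4517/5000
4 2 8757/10000
DF(1y) is solved at step 2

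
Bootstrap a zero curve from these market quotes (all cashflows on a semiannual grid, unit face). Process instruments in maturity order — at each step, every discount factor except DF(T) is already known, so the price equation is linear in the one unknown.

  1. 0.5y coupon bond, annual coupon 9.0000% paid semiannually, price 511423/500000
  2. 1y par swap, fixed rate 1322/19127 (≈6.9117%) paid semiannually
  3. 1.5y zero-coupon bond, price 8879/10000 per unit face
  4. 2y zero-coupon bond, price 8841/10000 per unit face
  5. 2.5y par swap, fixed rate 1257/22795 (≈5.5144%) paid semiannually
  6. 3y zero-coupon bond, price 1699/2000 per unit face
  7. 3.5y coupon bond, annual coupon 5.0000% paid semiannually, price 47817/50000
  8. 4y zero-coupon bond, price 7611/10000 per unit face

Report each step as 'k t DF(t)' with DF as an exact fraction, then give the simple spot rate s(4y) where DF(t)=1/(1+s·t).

1 1/2 2447/2500
2 1 9339/10000
3 3/2 8879/10000
4 2 8841/10000
5 5/2 8743/10000
6 3 1699/2000
7 7/2 8011/10000
8 4 7611/10000
s(4y) = (1/(7611/10000) − 1)/(4) = 2389/30444 ≈ 7.8472%

step 1 [0.5y] bond c/2=9/200: DF=(511423/500000 − 9/200·(0))/(1+9/200) = 2447/2500 ≈ 0.978800
step 2 [1y] swap r/2=661/19127: DF=(1 − 661/19127·(0.978800))/(1+661/19127) = 9339/10000 ≈ 0.933900
step 3 [1.5y] zero: DF = P = 8879/10000 ≈ 0.887900
step 4 [2y] zero: DF = P = 8841/10000 ≈ 0.884100
step 5 [2.5y] swap r/2=1257/45590: DF=(1 − 1257/45590·(0.978800+0.933900+0.887900+0.884100))/(1+1257/45590) = 8743/10000 ≈ 0.874300
step 6 [3y] zero: DF = P = 1699/2000 ≈ 0.849500
step 7 [3.5y] bond c/2=1/40: DF=(47817/50000 − 1/40·(0.978800+0.933900+0.887900+0.884100+0.874300+0.849500))/(1+1/40) = 8011/10000 ≈ 0.801100
step 8 [4y] zero: DF = P = 7611/10000 ≈ 0.761100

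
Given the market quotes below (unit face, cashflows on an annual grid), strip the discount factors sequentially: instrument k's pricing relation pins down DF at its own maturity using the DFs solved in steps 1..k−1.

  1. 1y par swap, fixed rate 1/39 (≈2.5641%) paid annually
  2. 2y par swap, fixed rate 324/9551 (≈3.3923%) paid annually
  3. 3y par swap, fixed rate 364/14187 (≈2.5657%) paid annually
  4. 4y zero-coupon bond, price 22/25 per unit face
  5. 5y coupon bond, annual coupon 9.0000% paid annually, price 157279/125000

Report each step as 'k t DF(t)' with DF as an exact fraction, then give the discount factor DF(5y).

1 1 39/40
2 2 1169/1250
3 3 1159/1250
4 4 22/25
5 5 4237/5000
DF(5y) = 4237/5000 ≈ 0.847400

step 1 [1y] swap r/1=1/39: DF=(1 − 1/39·(0))/(1+1/39) = 39/40 ≈ 0.975000
step 2 [2y] swap r/1=324/9551: DF=(1 − 324/9551·(0.975000))/(1+324/9551) = 1169/1250 ≈ 0.935200
step 3 [3y] swap r/1=364/14187: DF=(1 − 364/14187·(0.975000+0.935200))/(1+364/14187) = 1159/1250 ≈ 0.927200
step 4 [4y] zero: DF = P = 22/25 ≈ 0.880000
step 5 [5y] bond c/1=9/100: DF=(157279/125000 − 9/100·(0.975000+0.935200+0.927200+0.880000))/(1+9/100) = 4237/5000 ≈ 0.847400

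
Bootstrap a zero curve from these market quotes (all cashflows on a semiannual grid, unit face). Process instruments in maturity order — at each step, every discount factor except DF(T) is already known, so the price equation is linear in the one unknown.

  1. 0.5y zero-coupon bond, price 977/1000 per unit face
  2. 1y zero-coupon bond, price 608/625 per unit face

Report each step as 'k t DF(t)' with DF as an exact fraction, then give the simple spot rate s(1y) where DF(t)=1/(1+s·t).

1 1/2 977/1000
2 1 608/625
s(1y) = (1/(608/625) − 1)/(1) = 17/608 ≈ 2.7961%

step 1 [0.5y] zero: DF = P = 977/1000 ≈ 0.977000
step 2 [1y] zero: DF = P = 608/625 ≈ 0.972800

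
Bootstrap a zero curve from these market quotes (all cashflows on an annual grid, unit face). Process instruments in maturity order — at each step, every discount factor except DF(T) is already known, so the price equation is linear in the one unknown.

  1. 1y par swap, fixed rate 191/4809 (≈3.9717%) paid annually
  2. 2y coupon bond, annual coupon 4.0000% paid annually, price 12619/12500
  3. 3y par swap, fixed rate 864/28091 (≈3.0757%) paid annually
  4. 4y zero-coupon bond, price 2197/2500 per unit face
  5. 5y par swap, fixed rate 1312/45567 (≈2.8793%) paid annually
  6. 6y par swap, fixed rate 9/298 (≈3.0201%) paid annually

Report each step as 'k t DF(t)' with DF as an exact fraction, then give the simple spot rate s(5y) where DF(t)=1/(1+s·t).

step 1 [1y] swap r/1=191/4809: DF=(1 − 191/4809·(0))/(1+191/4809) = 4809/5000 ≈ 0.961800
step 2 [2y] bond c/1=1/25: DF=(12619/12500 − 1/25·(0.961800))/(1+1/25) = 9337/10000 ≈ 0.933700
step 3 [3y] swap r/1=864/28091: DF=(1 − 864/28091·(0.961800+0.933700))/(1+864/28091) = 571/625 ≈ 0.913600
step 4 [4y] zero: DF = P = 2197/2500 ≈ 0.878800
step 5 [5y] swap r/1=1312/45567: DF=(1 − 1312/45567·(0.961800+0.933700+0.913600+0.878800))/(1+1312/45567) = 543/625 ≈ 0.868800
step 6 [6y] swap r/1=9/298: DF=(1 − 9/298·(0.961800+0.933700+0.913600+0.878800+0.868800))/(1+9/298) = 8371/10000 ≈ 0.837100

1 1 4809/5000
2 2 9337/10000
3 3 571/625
4 4 2197/2500
5 5 543/625
6 6 8371/10000
s(5y) = (1/(543/625) − 1)/(5) = 82/2715 ≈ 3.0203%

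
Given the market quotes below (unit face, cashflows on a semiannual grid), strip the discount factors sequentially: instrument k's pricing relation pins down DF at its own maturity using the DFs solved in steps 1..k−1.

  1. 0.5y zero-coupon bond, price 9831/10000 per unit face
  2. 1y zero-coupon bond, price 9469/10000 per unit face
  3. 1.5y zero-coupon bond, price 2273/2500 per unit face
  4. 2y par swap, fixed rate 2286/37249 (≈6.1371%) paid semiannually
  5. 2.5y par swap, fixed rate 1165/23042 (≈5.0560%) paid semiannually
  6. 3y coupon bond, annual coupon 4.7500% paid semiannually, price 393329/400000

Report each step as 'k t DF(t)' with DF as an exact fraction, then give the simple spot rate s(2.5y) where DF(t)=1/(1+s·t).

1 1/2 9831/10000
2 1 9469/10000
3 3/2 2273/2500
4 2 8857/10000
5 5/2 1767/2000
6 3 1067/1250
s(2.5y) = (1/(1767/2000) − 1)/(5/2) = 466/8835 ≈ 5.2745%

step 1 [0.5y] zero: DF = P = 9831/10000 ≈ 0.983100
step 2 [1y] zero: DF = P = 9469/10000 ≈ 0.946900
step 3 [1.5y] zero: DF = P = 2273/2500 ≈ 0.909200
step 4 [2y] swap r/2=1143/37249: DF=(1 − 1143/37249·(0.983100+0.946900+0.909200))/(1+1143/37249) = 8857/10000 ≈ 0.885700
step 5 [2.5y] swap r/2=1165/46084: DF=(1 − 1165/46084·(0.983100+0.946900+0.909200+0.885700))/(1+1165/46084) = 1767/2000 ≈ 0.883500
step 6 [3y] bond c/2=19/800: DF=(393329/400000 − 19/800·(0.983100+0.946900+0.909200+0.885700+0.883500))/(1+19/800) = 1067/1250 ≈ 0.853600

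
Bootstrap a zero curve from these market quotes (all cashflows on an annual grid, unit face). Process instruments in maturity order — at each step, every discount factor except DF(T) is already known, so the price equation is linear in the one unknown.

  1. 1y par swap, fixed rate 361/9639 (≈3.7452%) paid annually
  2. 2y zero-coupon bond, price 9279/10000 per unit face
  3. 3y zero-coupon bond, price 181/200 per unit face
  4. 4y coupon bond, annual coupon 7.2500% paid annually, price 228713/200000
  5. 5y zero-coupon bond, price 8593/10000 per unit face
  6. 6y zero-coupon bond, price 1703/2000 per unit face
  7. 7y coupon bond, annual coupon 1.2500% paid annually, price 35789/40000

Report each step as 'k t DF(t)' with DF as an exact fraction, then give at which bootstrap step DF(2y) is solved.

1 1 9639/10000
2 2 9279/10000
3 3 181/200
4 4 2193/2500
5 5 8593/10000
6 6 1703/2000
7 7 2043/2500
DF(2y) is solved at step 2

step 1 [1y] swap r/1=361/9639: DF=(1 − 361/9639·(0))/(1+361/9639) = 9639/10000 ≈ 0.963900
step 2 [2y] zero: DF = P = 9279/10000 ≈ 0.927900
step 3 [3y] zero: DF = P = 181/200 ≈ 0.905000
step 4 [4y] bond c/1=29/400: DF=(228713/200000 − 29/400·(0.963900+0.927900+0.905000))/(1+29/400) = 2193/2500 ≈ 0.877200
step 5 [5y] zero: DF = P = 8593/10000 ≈ 0.859300
step 6 [6y] zero: DF = P = 1703/2000 ≈ 0.851500
step 7 [7y] bond c/1=1/80: DF=(35789/40000 − 1/80·(0.963900+0.927900+0.905000+0.877200+0.859300+0.851500))/(1+1/80) = 2043/2500 ≈ 0.817200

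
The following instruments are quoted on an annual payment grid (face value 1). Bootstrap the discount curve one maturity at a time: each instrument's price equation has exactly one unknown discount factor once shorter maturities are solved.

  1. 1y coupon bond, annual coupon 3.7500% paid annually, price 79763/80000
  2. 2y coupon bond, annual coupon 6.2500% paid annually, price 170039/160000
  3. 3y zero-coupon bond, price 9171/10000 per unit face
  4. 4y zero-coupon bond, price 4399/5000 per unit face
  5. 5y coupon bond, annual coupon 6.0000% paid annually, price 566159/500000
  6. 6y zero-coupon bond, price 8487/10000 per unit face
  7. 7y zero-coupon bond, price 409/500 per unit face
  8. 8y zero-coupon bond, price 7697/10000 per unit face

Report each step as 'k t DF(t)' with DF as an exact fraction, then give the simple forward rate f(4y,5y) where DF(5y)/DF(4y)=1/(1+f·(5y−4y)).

1 1 961/1000
2 2 9437/10000
3 3 9171/10000
4 4 4399/5000
5 5 8587/10000
6 6 8487/10000
7 7 409/500
8 8 7697/10000
f(4y,5y) = ((4399/5000)/(8587/10000) − 1)/(1) = 211/8587 ≈ 2.4572%

step 1 [1y] bond c/1=3/80: DF=(79763/80000 − 3/80·(0))/(1+3/80) = 961/1000 ≈ 0.961000
step 2 [2y] bond c/1=1/16: DF=(170039/160000 − 1/16·(0.961000))/(1+1/16) = 9437/10000 ≈ 0.943700
step 3 [3y] zero: DF = P = 9171/10000 ≈ 0.917100
step 4 [4y] zero: DF = P = 4399/5000 ≈ 0.879800
step 5 [5y] bond c/1=3/50: DF=(566159/500000 − 3/50·(0.961000+0.943700+0.917100+0.879800))/(1+3/50) = 8587/10000 ≈ 0.858700
step 6 [6y] zero: DF = P = 8487/10000 ≈ 0.848700
step 7 [7y] zero: DF = P = 409/500 ≈ 0.818000
step 8 [8y] zero: DF = P = 7697/10000 ≈ 0.769700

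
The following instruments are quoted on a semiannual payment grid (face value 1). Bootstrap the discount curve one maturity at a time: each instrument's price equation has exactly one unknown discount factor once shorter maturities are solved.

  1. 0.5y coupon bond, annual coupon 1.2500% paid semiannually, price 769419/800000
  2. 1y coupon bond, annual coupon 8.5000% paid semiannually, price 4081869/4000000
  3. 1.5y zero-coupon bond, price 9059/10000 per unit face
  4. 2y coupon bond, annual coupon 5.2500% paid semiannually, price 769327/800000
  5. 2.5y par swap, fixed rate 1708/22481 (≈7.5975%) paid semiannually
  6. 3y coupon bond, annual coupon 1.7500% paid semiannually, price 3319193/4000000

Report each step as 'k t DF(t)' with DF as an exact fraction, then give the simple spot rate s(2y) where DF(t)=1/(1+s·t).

step 1 [0.5y] bond c/2=1/160: DF=(769419/800000 − 1/160·(0))/(1+1/160) = 4779/5000 ≈ 0.955800
step 2 [1y] bond c/2=17/400: DF=(4081869/4000000 − 17/400·(0.955800))/(1+17/400) = 9399/10000 ≈ 0.939900
step 3 [1.5y] zero: DF = P = 9059/10000 ≈ 0.905900
step 4 [2y] bond c/2=21/800: DF=(769327/800000 − 21/800·(0.955800+0.939900+0.905900))/(1+21/800) = 4327/5000 ≈ 0.865400
step 5 [2.5y] swap r/2=854/22481: DF=(1 − 854/22481·(0.955800+0.939900+0.905900+0.865400))/(1+854/22481) = 2073/2500 ≈ 0.829200
step 6 [3y] bond c/2=7/800: DF=(3319193/4000000 − 7/800·(0.955800+0.939900+0.905900+0.865400+0.829200))/(1+7/800) = 1959/2500 ≈ 0.783600

1 1/2 4779/5000
2 1 9399/10000
3 3/2 9059/10000
4 2 4327/5000
5 5/2 2073/2500
6 3 1959/2500
s(2y) = (1/(4327/5000) − 1)/(2) = 673/8654 ≈ 7.7768%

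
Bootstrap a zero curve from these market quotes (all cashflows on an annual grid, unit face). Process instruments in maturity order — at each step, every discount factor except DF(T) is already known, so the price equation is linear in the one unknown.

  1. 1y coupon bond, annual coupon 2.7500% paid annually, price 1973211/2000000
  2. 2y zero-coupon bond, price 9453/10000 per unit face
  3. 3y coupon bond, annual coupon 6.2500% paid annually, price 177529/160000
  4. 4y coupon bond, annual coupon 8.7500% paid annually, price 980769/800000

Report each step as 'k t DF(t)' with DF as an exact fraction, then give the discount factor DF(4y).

1 1 4801/5000
2 2 9453/10000
3 3 4661/5000
4 4 899/1000
DF(4y) = 899/1000 ≈ 0.899000

step 1 [1y] bond c/1=11/400: DF=(1973211/2000000 − 11/400·(0))/(1+11/400) = 4801/5000 ≈ 0.960200
step 2 [2y] zero: DF = P = 9453/10000 ≈ 0.945300
step 3 [3y] bond c/1=1/16: DF=(177529/160000 − 1/16·(0.960200+0.945300))/(1+1/16) = 4661/5000 ≈ 0.932200
step 4 [4y] bond c/1=7/80: DF=(980769/800000 − 7/80·(0.960200+0.945300+0.932200))/(1+7/80) = 899/1000 ≈ 0.899000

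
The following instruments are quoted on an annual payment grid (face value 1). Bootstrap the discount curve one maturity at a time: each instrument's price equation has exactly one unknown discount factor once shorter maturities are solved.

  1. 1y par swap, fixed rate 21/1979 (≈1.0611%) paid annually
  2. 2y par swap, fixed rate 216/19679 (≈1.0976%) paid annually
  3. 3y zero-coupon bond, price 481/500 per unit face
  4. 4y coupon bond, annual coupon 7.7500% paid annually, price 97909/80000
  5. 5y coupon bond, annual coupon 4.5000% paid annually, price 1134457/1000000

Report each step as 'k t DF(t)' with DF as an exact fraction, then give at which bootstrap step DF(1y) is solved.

1 1 1979/2000
2 2 1223/1250
3 3 481/500
4 4 9251/10000
5 5 2299/2500
DF(1y) is solved at step 1

step 1 [1y] swap r/1=21/1979: DF=(1 − 21/1979·(0))/(1+21/1979) = 1979/2000 ≈ 0.989500
step 2 [2y] swap r/1=216/19679: DF=(1 − 216/19679·(0.989500))/(1+216/19679) = 1223/1250 ≈ 0.978400
step 3 [3y] zero: DF = P = 481/500 ≈ 0.962000
step 4 [4y] bond c/1=31/400: DF=(97909/80000 − 31/400·(0.989500+0.978400+0.962000))/(1+31/400) = 9251/10000 ≈ 0.925100
step 5 [5y] bond c/1=9/200: DF=(1134457/1000000 − 9/200·(0.989500+0.978400+0.962000+0.925100))/(1+9/200) = 2299/2500 ≈ 0.919600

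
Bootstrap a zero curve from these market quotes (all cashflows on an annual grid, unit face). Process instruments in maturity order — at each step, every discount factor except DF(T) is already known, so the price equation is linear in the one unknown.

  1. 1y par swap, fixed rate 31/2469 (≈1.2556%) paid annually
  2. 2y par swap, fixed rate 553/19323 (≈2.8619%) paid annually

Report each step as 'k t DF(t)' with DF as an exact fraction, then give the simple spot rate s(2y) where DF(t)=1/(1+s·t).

step 1 [1y] swap r/1=31/2469: DF=(1 − 31/2469·(0))/(1+31/2469) = 2469/2500 ≈ 0.987600
step 2 [2y] swap r/1=553/19323: DF=(1 − 553/19323·(0.987600))/(1+553/19323) = 9447/10000 ≈ 0.944700

1 1 2469/2500
2 2 9447/10000
s(2y) = (1/(9447/10000) − 1)/(2) = 553/18894 ≈ 2.9269%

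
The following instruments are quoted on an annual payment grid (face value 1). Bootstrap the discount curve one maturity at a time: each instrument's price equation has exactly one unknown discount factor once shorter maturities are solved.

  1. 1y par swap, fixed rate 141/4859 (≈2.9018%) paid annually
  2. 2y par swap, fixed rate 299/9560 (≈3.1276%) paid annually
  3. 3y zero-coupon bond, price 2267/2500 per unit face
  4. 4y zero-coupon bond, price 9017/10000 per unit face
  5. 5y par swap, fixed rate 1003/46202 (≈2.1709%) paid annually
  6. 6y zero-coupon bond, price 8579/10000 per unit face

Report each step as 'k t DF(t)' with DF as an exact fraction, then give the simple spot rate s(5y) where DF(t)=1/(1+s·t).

step 1 [1y] swap r/1=141/4859: DF=(1 − 141/4859·(0))/(1+141/4859) = 4859/5000 ≈ 0.971800
step 2 [2y] swap r/1=299/9560: DF=(1 − 299/9560·(0.971800))/(1+299/9560) = 4701/5000 ≈ 0.940200
step 3 [3y] zero: DF = P = 2267/2500 ≈ 0.906800
step 4 [4y] zero: DF = P = 9017/10000 ≈ 0.901700
step 5 [5y] swap r/1=1003/46202: DF=(1 − 1003/46202·(0.971800+0.940200+0.906800+0.901700))/(1+1003/46202) = 8997/10000 ≈ 0.899700
step 6 [6y] zero: DF = P = 8579/10000 ≈ 0.857900

1 1 4859/5000
2 2 4701/5000
3 3 2267/2500
4 4 9017/10000
5 5 8997/10000
6 6 8579/10000
s(5y) = (1/(8997/10000) − 1)/(5) = 1003/44985 ≈ 2.2296%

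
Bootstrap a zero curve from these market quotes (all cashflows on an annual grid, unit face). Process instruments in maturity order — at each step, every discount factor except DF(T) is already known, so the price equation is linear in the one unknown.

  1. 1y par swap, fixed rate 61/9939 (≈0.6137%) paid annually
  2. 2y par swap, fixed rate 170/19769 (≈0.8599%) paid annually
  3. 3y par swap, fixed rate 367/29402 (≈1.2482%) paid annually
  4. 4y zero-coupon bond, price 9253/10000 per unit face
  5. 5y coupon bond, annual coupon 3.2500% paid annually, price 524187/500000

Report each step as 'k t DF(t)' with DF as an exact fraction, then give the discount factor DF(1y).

1 1 9939/10000
2 2 983/1000
3 3 9633/10000
4 4 9253/10000
5 5 8937/10000
DF(1y) = 9939/10000 ≈ 0.993900

step 1 [1y] swap r/1=61/9939: DF=(1 − 61/9939·(0))/(1+61/9939) = 9939/10000 ≈ 0.993900
step 2 [2y] swap r/1=170/19769: DF=(1 − 170/19769·(0.993900))/(1+170/19769) = 983/1000 ≈ 0.983000
step 3 [3y] swap r/1=367/29402: DF=(1 − 367/29402·(0.993900+0.983000))/(1+367/29402) = 9633/10000 ≈ 0.963300
step 4 [4y] zero: DF = P = 9253/10000 ≈ 0.925300
step 5 [5y] bond c/1=13/400: DF=(524187/500000 − 13/400·(0.993900+0.983000+0.963300+0.925300))/(1+13/400) = 8937/10000 ≈ 0.893700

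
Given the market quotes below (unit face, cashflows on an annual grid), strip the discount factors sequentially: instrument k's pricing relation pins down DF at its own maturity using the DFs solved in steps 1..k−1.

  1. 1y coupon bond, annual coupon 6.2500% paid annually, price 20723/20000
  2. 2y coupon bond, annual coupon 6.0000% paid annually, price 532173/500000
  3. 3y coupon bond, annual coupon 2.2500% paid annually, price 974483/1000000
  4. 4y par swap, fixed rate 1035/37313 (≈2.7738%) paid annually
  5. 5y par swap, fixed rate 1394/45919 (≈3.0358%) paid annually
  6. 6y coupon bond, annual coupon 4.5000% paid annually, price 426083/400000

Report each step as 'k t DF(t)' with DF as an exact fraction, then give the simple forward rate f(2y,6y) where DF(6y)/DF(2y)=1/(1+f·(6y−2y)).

step 1 [1y] bond c/1=1/16: DF=(20723/20000 − 1/16·(0))/(1+1/16) = 1219/1250 ≈ 0.975200
step 2 [2y] bond c/1=3/50: DF=(532173/500000 − 3/50·(0.975200))/(1+3/50) = 9489/10000 ≈ 0.948900
step 3 [3y] bond c/1=9/400: DF=(974483/1000000 − 9/400·(0.975200+0.948900))/(1+9/400) = 9107/10000 ≈ 0.910700
step 4 [4y] swap r/1=1035/37313: DF=(1 − 1035/37313·(0.975200+0.948900+0.910700))/(1+1035/37313) = 1793/2000 ≈ 0.896500
step 5 [5y] swap r/1=1394/45919: DF=(1 − 1394/45919·(0.975200+0.948900+0.910700+0.896500))/(1+1394/45919) = 4303/5000 ≈ 0.860600
step 6 [6y] bond c/1=9/200: DF=(426083/400000 − 9/200·(0.975200+0.948900+0.910700+0.896500+0.860600))/(1+9/200) = 1027/1250 ≈ 0.821600

1 1 1219/1250
2 2 9489/10000
3 3 9107/10000
4 4 1793/2000
5 5 4303/5000
6 6 1027/1250
f(2y,6y) = ((9489/10000)/(1027/1250) − 1)/(4) = 1273/32864 ≈ 3.8735%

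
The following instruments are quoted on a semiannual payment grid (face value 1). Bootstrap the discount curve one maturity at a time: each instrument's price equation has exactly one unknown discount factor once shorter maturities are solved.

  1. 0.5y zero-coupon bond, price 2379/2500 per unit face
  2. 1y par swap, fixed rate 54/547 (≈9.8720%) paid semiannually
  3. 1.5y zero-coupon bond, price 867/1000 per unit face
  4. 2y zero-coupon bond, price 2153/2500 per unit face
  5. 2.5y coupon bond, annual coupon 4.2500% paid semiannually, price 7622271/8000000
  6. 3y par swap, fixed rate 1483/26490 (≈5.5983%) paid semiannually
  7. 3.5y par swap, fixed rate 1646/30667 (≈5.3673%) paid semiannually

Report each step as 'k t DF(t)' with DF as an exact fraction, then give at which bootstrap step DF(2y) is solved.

1 1/2 2379/2500
2 1 4541/5000
3 3/2 867/1000
4 2 2153/2500
5 5/2 8583/10000
6 3 8517/10000
7 7/2 4177/5000
DF(2y) is solved at step 4

step 1 [0.5y] zero: DF = P = 2379/2500 ≈ 0.951600
step 2 [1y] swap r/2=27/547: DF=(1 − 27/547·(0.951600))/(1+27/547) = 4541/5000 ≈ 0.908200
step 3 [1.5y] zero: DF = P = 867/1000 ≈ 0.867000
step 4 [2y] zero: DF = P = 2153/2500 ≈ 0.861200
step 5 [2.5y] bond c/2=17/800: DF=(7622271/8000000 − 17/800·(0.951600+0.908200+0.867000+0.861200))/(1+17/800) = 8583/10000 ≈ 0.858300
step 6 [3y] swap r/2=1483/52980: DF=(1 − 1483/52980·(0.951600+0.908200+0.867000+0.861200+0.858300))/(1+1483/52980) = 8517/10000 ≈ 0.851700
step 7 [3.5y] swap r/2=823/30667: DF=(1 − 823/30667·(0.951600+0.908200+0.867000+0.861200+0.858300+0.851700))/(1+823/30667) = 4177/5000 ≈ 0.835400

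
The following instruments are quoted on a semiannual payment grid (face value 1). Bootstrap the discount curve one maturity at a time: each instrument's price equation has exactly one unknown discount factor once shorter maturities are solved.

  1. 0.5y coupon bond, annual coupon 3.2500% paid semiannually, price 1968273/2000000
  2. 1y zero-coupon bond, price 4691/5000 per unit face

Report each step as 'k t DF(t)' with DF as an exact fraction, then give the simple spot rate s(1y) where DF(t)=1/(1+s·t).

1 1/2 2421/2500
2 1 4691/5000
s(1y) = (1/(4691/5000) − 1)/(1) = 309/4691 ≈ 6.5871%

step 1 [0.5y] bond c/2=13/800: DF=(1968273/2000000 − 13/800·(0))/(1+13/800) = 2421/2500 ≈ 0.968400
step 2 [1y] zero: DF = P = 4691/5000 ≈ 0.938200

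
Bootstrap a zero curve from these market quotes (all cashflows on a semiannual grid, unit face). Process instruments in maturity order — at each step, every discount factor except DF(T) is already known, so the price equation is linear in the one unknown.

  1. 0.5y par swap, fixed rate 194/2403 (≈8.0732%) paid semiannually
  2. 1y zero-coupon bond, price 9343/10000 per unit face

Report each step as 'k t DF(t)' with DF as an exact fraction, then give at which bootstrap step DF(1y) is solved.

1 1/2 2403/2500
2 1 9343/10000
DF(1y) is solved at step 2

step 1 [0.5y] swap r/2=97/2403: DF=(1 − 97/2403·(0))/(1+97/2403) = 2403/2500 ≈ 0.961200
step 2 [1y] zero: DF = P = 9343/10000 ≈ 0.934300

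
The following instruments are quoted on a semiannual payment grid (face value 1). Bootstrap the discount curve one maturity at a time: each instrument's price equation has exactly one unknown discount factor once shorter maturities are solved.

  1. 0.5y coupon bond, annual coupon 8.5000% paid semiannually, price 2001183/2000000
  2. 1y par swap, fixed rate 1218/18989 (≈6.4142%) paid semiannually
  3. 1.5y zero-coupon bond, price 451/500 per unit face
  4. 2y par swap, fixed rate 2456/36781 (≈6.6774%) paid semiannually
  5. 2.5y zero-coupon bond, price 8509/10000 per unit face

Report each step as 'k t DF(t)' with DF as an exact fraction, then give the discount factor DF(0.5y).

step 1 [0.5y] bond c/2=17/400: DF=(2001183/2000000 − 17/400·(0))/(1+17/400) = 4799/5000 ≈ 0.959800
step 2 [1y] swap r/2=609/18989: DF=(1 − 609/18989·(0.959800))/(1+609/18989) = 9391/10000 ≈ 0.939100
step 3 [1.5y] zero: DF = P = 451/500 ≈ 0.902000
step 4 [2y] swap r/2=1228/36781: DF=(1 − 1228/36781·(0.959800+0.939100+0.902000))/(1+1228/36781) = 2193/2500 ≈ 0.877200
step 5 [2.5y] zero: DF = P = 8509/10000 ≈ 0.850900

1 1/2 4799/5000
2 1 9391/10000
3 3/2 451/500
4 2 2193/2500
5 5/2 8509/10000
DF(0.5y) = 4799/5000 ≈ 0.959800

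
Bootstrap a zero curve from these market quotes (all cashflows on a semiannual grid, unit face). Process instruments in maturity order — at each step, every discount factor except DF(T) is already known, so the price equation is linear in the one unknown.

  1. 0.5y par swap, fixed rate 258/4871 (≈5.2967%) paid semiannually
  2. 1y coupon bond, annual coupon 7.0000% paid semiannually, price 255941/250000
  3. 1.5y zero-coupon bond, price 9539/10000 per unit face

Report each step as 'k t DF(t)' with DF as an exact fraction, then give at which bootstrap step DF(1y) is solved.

step 1 [0.5y] swap r/2=129/4871: DF=(1 − 129/4871·(0))/(1+129/4871) = 4871/5000 ≈ 0.974200
step 2 [1y] bond c/2=7/200: DF=(255941/250000 − 7/200·(0.974200))/(1+7/200) = 4781/5000 ≈ 0.956200
step 3 [1.5y] zero: DF = P = 9539/10000 ≈ 0.953900

1 1/2 4871/5000
2 1 4781/5000
3 3/2 9539/10000
DF(1y) is solved at step 2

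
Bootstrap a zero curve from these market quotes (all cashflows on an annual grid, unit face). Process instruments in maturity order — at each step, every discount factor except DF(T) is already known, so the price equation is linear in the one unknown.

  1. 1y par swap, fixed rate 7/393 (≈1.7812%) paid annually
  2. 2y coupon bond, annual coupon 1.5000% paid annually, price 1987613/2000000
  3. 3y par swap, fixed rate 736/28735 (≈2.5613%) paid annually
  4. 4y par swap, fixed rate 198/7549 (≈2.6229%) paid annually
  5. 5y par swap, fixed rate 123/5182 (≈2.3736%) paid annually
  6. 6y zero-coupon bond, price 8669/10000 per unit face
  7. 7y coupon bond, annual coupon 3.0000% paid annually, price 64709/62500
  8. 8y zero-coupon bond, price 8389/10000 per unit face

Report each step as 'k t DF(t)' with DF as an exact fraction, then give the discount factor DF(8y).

step 1 [1y] swap r/1=7/393: DF=(1 − 7/393·(0))/(1+7/393) = 393/400 ≈ 0.982500
step 2 [2y] bond c/1=3/200: DF=(1987613/2000000 − 3/200·(0.982500))/(1+3/200) = 4823/5000 ≈ 0.964600
step 3 [3y] swap r/1=736/28735: DF=(1 − 736/28735·(0.982500+0.964600))/(1+736/28735) = 579/625 ≈ 0.926400
step 4 [4y] swap r/1=198/7549: DF=(1 − 198/7549·(0.982500+0.964600+0.926400))/(1+198/7549) = 901/1000 ≈ 0.901000
step 5 [5y] swap r/1=123/5182: DF=(1 − 123/5182·(0.982500+0.964600+0.926400+0.901000))/(1+123/5182) = 8893/10000 ≈ 0.889300
step 6 [6y] zero: DF = P = 8669/10000 ≈ 0.866900
step 7 [7y] bond c/1=3/100: DF=(64709/62500 − 3/100·(0.982500+0.964600+0.926400+0.901000+0.889300+0.866900))/(1+3/100) = 8441/10000 ≈ 0.844100
step 8 [8y] zero: DF = P = 8389/10000 ≈ 0.838900

1 1 393/400
2 2 4823/5000
3 3 579/625
4 4 901/1000
5 5 8893/10000
6 6 8669/10000
7 7 8441/10000
8 8 8389/10000
DF(8y) = 8389/10000 ≈ 0.838900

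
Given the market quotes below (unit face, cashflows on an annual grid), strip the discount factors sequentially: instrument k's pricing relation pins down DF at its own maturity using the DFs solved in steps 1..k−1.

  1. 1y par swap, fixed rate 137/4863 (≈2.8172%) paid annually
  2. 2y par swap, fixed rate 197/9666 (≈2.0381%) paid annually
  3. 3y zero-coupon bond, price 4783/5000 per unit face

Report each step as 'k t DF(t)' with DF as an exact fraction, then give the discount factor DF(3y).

1 1 4863/5000
2 2 4803/5000
3 3 4783/5000
DF(3y) = 4783/5000 ≈ 0.956600

step 1 [1y] swap r/1=137/4863: DF=(1 − 137/4863·(0))/(1+137/4863) = 4863/5000 ≈ 0.972600
step 2 [2y] swap r/1=197/9666: DF=(1 − 197/9666·(0.972600))/(1+197/9666) = 4803/5000 ≈ 0.960600
step 3 [3y] zero: DF = P = 4783/5000 ≈ 0.956600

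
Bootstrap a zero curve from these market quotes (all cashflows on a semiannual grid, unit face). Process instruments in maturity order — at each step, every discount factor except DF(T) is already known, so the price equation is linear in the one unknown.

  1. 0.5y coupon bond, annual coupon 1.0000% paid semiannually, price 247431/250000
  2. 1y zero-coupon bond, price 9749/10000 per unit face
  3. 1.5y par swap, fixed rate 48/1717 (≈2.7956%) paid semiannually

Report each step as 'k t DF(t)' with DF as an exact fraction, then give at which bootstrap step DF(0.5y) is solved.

step 1 [0.5y] bond c/2=1/200: DF=(247431/250000 − 1/200·(0))/(1+1/200) = 1231/1250 ≈ 0.984800
step 2 [1y] zero: DF = P = 9749/10000 ≈ 0.974900
step 3 [1.5y] swap r/2=24/1717: DF=(1 − 24/1717·(0.984800+0.974900))/(1+24/1717) = 1199/1250 ≈ 0.959200

1 1/2 1231/1250
2 1 9749/10000
3 3/2 1199/1250
DF(0.5y) is solved at step 1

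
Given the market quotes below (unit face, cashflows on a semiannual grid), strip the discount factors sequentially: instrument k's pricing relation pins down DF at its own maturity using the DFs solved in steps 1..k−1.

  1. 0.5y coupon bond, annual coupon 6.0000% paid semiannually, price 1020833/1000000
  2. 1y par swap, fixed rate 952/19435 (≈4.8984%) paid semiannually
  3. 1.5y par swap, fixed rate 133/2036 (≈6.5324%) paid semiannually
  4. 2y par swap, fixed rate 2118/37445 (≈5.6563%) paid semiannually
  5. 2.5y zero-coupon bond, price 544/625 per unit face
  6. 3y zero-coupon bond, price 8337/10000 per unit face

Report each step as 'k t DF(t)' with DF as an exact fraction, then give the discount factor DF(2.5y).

step 1 [0.5y] bond c/2=3/100: DF=(1020833/1000000 − 3/100·(0))/(1+3/100) = 9911/10000 ≈ 0.991100
step 2 [1y] swap r/2=476/19435: DF=(1 − 476/19435·(0.991100))/(1+476/19435) = 2381/2500 ≈ 0.952400
step 3 [1.5y] swap r/2=133/4072: DF=(1 − 133/4072·(0.991100+0.952400))/(1+133/4072) = 9069/10000 ≈ 0.906900
step 4 [2y] swap r/2=1059/37445: DF=(1 − 1059/37445·(0.991100+0.952400+0.906900))/(1+1059/37445) = 8941/10000 ≈ 0.894100
step 5 [2.5y] zero: DF = P = 544/625 ≈ 0.870400
step 6 [3y] zero: DF = P = 8337/10000 ≈ 0.833700

1 1/2 9911/10000
2 1 2381/2500
3 3/2 9069/10000
4 2 8941/10000
5 5/2 544/625
6 3 8337/10000
DF(2.5y) = 544/625 ≈ 0.870400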